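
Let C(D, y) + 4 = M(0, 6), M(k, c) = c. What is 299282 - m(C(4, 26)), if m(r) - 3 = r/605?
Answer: 181063793/605 ≈ 2.9928e+5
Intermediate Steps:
C(D, y) = 2 (C(D, y) = -4 + 6 = 2)
m(r) = 3 + r/605
299282 - m(C(4, 26)) = 299282 - (3 + (1/605)*2) = 299282 - (3 + 2/605) = 299282 - 1*1817/605 = 299282 - 1817/605 = 181063793/605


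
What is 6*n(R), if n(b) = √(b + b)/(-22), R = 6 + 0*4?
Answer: -6*√3/11 ≈ -0.94475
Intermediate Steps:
R = 6 (R = 6 + 0 = 6)
n(b) = -√2*√b/22 (n(b) = √(2*b)*(-1/22) = (√2*√b)*(-1/22) = -√2*√b/22)
6*n(R) = 6*(-√2*√6/22) = 6*(-√3/11) = -6*√3/11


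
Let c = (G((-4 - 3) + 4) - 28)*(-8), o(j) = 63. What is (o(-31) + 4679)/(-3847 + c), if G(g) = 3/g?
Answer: -4742/3615 ≈ -1.3118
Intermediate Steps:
c = 232 (c = (3/((-4 - 3) + 4) - 28)*(-8) = (3/(-7 + 4) - 28)*(-8) = (3/(-3) - 28)*(-8) = (3*(-1/3) - 28)*(-8) = (-1 - 28)*(-8) = -29*(-8) = 232)
(o(-31) + 4679)/(-3847 + c) = (63 + 4679)/(-3847 + 232) = 4742/(-3615) = 4742*(-1/3615) = -4742/3615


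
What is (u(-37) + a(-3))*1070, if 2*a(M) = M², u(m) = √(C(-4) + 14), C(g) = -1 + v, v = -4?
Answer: 8025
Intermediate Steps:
C(g) = -5 (C(g) = -1 - 4 = -5)
u(m) = 3 (u(m) = √(-5 + 14) = √9 = 3)
a(M) = M²/2
(u(-37) + a(-3))*1070 = (3 + (½)*(-3)²)*1070 = (3 + (½)*9)*1070 = (3 + 9/2)*1070 = (15/2)*1070 = 8025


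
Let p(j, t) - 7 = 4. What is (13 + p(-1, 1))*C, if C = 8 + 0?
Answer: 192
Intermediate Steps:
C = 8
p(j, t) = 11 (p(j, t) = 7 + 4 = 11)
(13 + p(-1, 1))*C = (13 + 11)*8 = 24*8 = 192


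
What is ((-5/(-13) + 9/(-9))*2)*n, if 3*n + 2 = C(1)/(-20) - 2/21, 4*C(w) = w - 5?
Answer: 3436/4095 ≈ 0.83907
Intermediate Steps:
C(w) = -5/4 + w/4 (C(w) = (w - 5)/4 = (-5 + w)/4 = -5/4 + w/4)
n = -859/1260 (n = -⅔ + ((-5/4 + (¼)*1)/(-20) - 2/21)/3 = -⅔ + ((-5/4 + ¼)*(-1/20) - 2*1/21)/3 = -⅔ + (-1*(-1/20) - 2/21)/3 = -⅔ + (1/20 - 2/21)/3 = -⅔ + (⅓)*(-19/420) = -⅔ - 19/1260 = -859/1260 ≈ -0.68175)
((-5/(-13) + 9/(-9))*2)*n = ((-5/(-13) + 9/(-9))*2)*(-859/1260) = ((-5*(-1/13) + 9*(-⅑))*2)*(-859/1260) = ((5/13 - 1)*2)*(-859/1260) = -8/13*2*(-859/1260) = -16/13*(-859/1260) = 3436/4095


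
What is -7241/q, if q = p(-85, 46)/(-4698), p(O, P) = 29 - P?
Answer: -34018218/17 ≈ -2.0011e+6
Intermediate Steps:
q = 17/4698 (q = (29 - 1*46)/(-4698) = (29 - 46)*(-1/4698) = -17*(-1/4698) = 17/4698 ≈ 0.0036186)
-7241/q = -7241/17/4698 = -7241*4698/17 = -34018218/17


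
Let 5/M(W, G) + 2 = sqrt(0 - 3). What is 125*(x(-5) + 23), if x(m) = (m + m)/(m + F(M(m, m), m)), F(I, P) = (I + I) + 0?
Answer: 57375/19 - 500*I*sqrt(3)/19 ≈ 3019.7 - 45.58*I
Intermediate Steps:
M(W, G) = 5/(-2 + I*sqrt(3)) (M(W, G) = 5/(-2 + sqrt(0 - 3)) = 5/(-2 + sqrt(-3)) = 5/(-2 + I*sqrt(3)))
F(I, P) = 2*I (F(I, P) = 2*I + 0 = 2*I)
x(m) = 2*m/(-20/7 + m - 10*I*sqrt(3)/7) (x(m) = (m + m)/(m + 2*(-10/7 - 5*I*sqrt(3)/7)) = (2*m)/(m + (-20/7 - 10*I*sqrt(3)/7)) = (2*m)/(-20/7 + m - 10*I*sqrt(3)/7) = 2*m/(-20/7 + m - 10*I*sqrt(3)/7))
125*(x(-5) + 23) = 125*(14*(-5)/(-20 + 7*(-5) - 10*I*sqrt(3)) + 23) = 125*(14*(-5)/(-20 - 35 - 10*I*sqrt(3)) + 23) = 125*(14*(-5)/(-55 - 10*I*sqrt(3)) + 23) = 125*(-70/(-55 - 10*I*sqrt(3)) + 23) = 125*(23 - 70/(-55 - 10*I*sqrt(3))) = 2875 - 8750/(-55 - 10*I*sqrt(3))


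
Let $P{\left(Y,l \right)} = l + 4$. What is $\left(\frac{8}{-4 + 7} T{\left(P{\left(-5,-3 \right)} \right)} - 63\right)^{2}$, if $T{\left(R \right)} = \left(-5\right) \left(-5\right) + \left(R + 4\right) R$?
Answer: $289$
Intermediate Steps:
$P{\left(Y,l \right)} = 4 + l$
$T{\left(R \right)} = 25 + R \left(4 + R\right)$ ($T{\left(R \right)} = 25 + \left(4 + R\right) R = 25 + R \left(4 + R\right)$)
$\left(\frac{8}{-4 + 7} T{\left(P{\left(-5,-3 \right)} \right)} - 63\right)^{2} = \left(\frac{8}{-4 + 7} \left(25 + \left(4 - 3\right)^{2} + 4 \left(4 - 3\right)\right) - 63\right)^{2} = \left(\frac{8}{3} \left(25 + 1^{2} + 4 \cdot 1\right) - 63\right)^{2} = \left(8 \cdot \frac{1}{3} \left(25 + 1 + 4\right) - 63\right)^{2} = \left(\frac{8}{3} \cdot 30 - 63\right)^{2} = \left(80 - 63\right)^{2} = 17^{2} = 289$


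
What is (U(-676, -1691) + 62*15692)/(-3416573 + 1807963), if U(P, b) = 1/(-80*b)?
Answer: -131614453121/217612760800 ≈ -0.60481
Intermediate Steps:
U(P, b) = -1/(80*b)
(U(-676, -1691) + 62*15692)/(-3416573 + 1807963) = (-1/80/(-1691) + 62*15692)/(-3416573 + 1807963) = (-1/80*(-1/1691) + 972904)/(-1608610) = (1/135280 + 972904)*(-1/1608610) = (131614453121/135280)*(-1/1608610) = -131614453121/217612760800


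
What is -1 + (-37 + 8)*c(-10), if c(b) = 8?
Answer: -233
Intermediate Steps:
-1 + (-37 + 8)*c(-10) = -1 + (-37 + 8)*8 = -1 - 29*8 = -1 - 232 = -233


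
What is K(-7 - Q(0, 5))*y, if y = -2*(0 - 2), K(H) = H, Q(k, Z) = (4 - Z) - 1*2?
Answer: -16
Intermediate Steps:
Q(k, Z) = 2 - Z (Q(k, Z) = (4 - Z) - 2 = 2 - Z)
y = 4 (y = -2*(-2) = 4)
K(-7 - Q(0, 5))*y = (-7 - (2 - 1*5))*4 = (-7 - (2 - 5))*4 = (-7 - 1*(-3))*4 = (-7 + 3)*4 = -4*4 = -16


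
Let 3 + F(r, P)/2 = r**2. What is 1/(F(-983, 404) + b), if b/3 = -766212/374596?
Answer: 93649/180982860569 ≈ 5.1745e-7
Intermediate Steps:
F(r, P) = -6 + 2*r**2
b = -574659/93649 (b = 3*(-766212/374596) = 3*(-766212*1/374596) = 3*(-191553/93649) = -574659/93649 ≈ -6.1363)
1/(F(-983, 404) + b) = 1/((-6 + 2*(-983)**2) - 574659/93649) = 1/((-6 + 2*966289) - 574659/93649) = 1/((-6 + 1932578) - 574659/93649) = 1/(1932572 - 574659/93649) = 1/(180982860569/93649) = 93649/180982860569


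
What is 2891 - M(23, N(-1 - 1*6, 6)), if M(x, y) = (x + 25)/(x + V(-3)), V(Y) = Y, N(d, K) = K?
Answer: 14443/5 ≈ 2888.6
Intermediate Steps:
M(x, y) = (25 + x)/(-3 + x) (M(x, y) = (x + 25)/(x - 3) = (25 + x)/(-3 + x))
2891 - M(23, N(-1 - 1*6, 6)) = 2891 - (25 + 23)/(-3 + 23) = 2891 - 48/20 = 2891 - 1*12/5 = 2891 - 12/5 = 14443/5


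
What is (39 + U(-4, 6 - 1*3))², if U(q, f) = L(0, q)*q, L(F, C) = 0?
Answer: 1521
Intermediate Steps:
U(q, f) = 0 (U(q, f) = 0*q = 0)
(39 + U(-4, 6 - 1*3))² = (39 + 0)² = 39² = 1521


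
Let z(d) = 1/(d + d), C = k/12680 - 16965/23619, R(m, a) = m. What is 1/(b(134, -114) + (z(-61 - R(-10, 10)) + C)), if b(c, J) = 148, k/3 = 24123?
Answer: 5091311640/778865050487 ≈ 0.0065368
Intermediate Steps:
k = 72369 (k = 3*24123 = 72369)
C = 498055737/99829640 (C = 72369/12680 - 16965/23619 = 72369*(1/12680) - 16965*1/23619 = 72369/12680 - 5655/7873 = 498055737/99829640 ≈ 4.9891)
z(d) = 1/(2*d)
1/(b(134, -114) + (z(-61 - R(-10, 10)) + C)) = 1/(148 + (1/(2*(-61 - 1*(-10))) + 498055737/99829640)) = 1/(148 + (1/(2*(-61 + 10)) + 498055737/99829640)) = 1/(148 + ((½)/(-51) + 498055737/99829640)) = 1/(148 + ((½)*(-1/51) + 498055737/99829640)) = 1/(148 + (-1/102 + 498055737/99829640)) = 1/(148 + 25350927767/5091311640) = 1/(778865050487/5091311640) = 5091311640/778865050487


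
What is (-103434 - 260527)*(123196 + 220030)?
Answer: -124920878186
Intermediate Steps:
(-103434 - 260527)*(123196 + 220030) = -363961*343226 = -124920878186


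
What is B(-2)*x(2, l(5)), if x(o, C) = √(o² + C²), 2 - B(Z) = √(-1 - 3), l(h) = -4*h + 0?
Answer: 4*√101*(1 - I) ≈ 40.2 - 40.2*I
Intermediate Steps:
l(h) = -4*h
B(Z) = 2 - 2*I (B(Z) = 2 - √(-1 - 3) = 2 - √(-4) = 2 - 2*I)
x(o, C) = √(C² + o²)
B(-2)*x(2, l(5)) = (2 - 2*I)*√((-4*5)² + 2²) = (2 - 2*I)*√((-20)² + 4) = (2 - 2*I)*√(400 + 4) = (2 - 2*I)*√404 = (2 - 2*I)*(2*√101) = 2*√101*(2 - 2*I)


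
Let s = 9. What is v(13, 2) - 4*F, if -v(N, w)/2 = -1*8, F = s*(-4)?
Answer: 160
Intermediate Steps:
F = -36 (F = 9*(-4) = -36)
v(N, w) = 16 (v(N, w) = -(-2)*8 = -2*(-8) = 16)
v(13, 2) - 4*F = 16 - 4*(-36) = 16 + 144 = 160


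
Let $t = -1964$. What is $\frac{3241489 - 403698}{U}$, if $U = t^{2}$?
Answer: $\frac{2837791}{3857296} \approx 0.73569$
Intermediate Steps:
$U = 3857296$ ($U = \left(-1964\right)^{2} = 3857296$)
$\frac{3241489 - 403698}{U} = \frac{3241489 - 403698}{3857296} = \left(3241489 - 403698\right) \frac{1}{3857296} = 2837791 \cdot \frac{1}{3857296} = \frac{2837791}{3857296}$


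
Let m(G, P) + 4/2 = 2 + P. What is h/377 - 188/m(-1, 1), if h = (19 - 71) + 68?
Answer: -70860/377 ≈ -187.96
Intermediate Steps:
m(G, P) = P (m(G, P) = -2 + (2 + P) = P)
h = 16 (h = -52 + 68 = 16)
h/377 - 188/m(-1, 1) = 16/377 - 188/1 = 16*(1/377) - 188*1 = 16/377 - 188 = -70860/377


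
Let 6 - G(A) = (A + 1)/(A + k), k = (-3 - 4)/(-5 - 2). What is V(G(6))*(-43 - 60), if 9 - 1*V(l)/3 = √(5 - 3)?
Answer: -2781 + 309*√2 ≈ -2344.0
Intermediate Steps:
k = 1 (k = -7/(-7) = -7*(-⅐) = 1)
G(A) = 5 (G(A) = 6 - (A + 1)/(A + 1) = 6 - (1 + A)/(1 + A) = 6 - 1*1 = 6 - 1 = 5)
V(l) = 27 - 3*√2 (V(l) = 27 - 3*√(5 - 3) = 27 - 3*√2)
V(G(6))*(-43 - 60) = (27 - 3*√2)*(-43 - 60) = (27 - 3*√2)*(-103) = -2781 + 309*√2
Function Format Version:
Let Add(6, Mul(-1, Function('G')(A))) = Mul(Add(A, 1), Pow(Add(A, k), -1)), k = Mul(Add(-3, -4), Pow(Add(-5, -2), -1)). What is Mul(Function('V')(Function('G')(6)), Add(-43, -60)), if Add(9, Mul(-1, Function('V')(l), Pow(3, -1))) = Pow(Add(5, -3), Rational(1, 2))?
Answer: Add(-2781, Mul(309, Pow(2, Rational(1, 2)))) ≈ -2344.0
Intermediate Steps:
k = 1 (k = Mul(-7, Pow(-7, -1)) = Mul(-7, Rational(-1, 7)) = 1)
Function('G')(A) = 5 (Function('G')(A) = Add(6, Mul(-1, Mul(Add(A, 1), Pow(Add(A, 1), -1)))) = Add(6, Mul(-1, Mul(Add(1, A), Pow(Add(1, A), -1)))) = Add(6, Mul(-1, 1)) = Add(6, -1) = 5)
Function('V')(l) = Add(27, Mul(-3, Pow(2, Rational(1, 2)))) (Function('V')(l) = Add(27, Mul(-3, Pow(Add(5, -3), Rational(1, 2)))) = Add(27, Mul(-3, Pow(2, Rational(1, 2)))))
Mul(Function('V')(Function('G')(6)), Add(-43, -60)) = Mul(Add(27, Mul(-3, Pow(2, Rational(1, 2)))), Add(-43, -60)) = Mul(Add(27, Mul(-3, Pow(2, Rational(1, 2)))), -103) = Add(-2781, Mul(309, Pow(2, Rational(1, 2))))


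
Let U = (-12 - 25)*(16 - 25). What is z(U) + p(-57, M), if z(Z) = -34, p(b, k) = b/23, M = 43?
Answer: -839/23 ≈ -36.478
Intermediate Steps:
p(b, k) = b/23 (p(b, k) = b*(1/23) = b/23)
U = 333 (U = -37*(-9) = 333)
z(U) + p(-57, M) = -34 + (1/23)*(-57) = -34 - 57/23 = -839/23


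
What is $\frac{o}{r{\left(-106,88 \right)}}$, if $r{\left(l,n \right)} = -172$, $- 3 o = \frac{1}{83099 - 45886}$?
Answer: $\frac{1}{19201908} \approx 5.2078 \cdot 10^{-8}$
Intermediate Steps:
$o = - \frac{1}{111639}$ ($o = - \frac{1}{3 \left(83099 - 45886\right)} = - \frac{1}{3 \cdot 37213} = \left(- \frac{1}{3}\right) \frac{1}{37213} = - \frac{1}{111639} \approx -8.9574 \cdot 10^{-6}$)
$\frac{o}{r{\left(-106,88 \right)}} = - \frac{1}{111639 \left(-172\right)} = \left(- \frac{1}{111639}\right) \left(- \frac{1}{172}\right) = \frac{1}{19201908}$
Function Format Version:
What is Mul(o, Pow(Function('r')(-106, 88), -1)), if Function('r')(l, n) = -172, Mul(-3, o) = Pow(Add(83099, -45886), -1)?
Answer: Rational(1, 19201908) ≈ 5.2078e-8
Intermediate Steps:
o = Rational(-1, 111639) (o = Mul(Rational(-1, 3), Pow(Add(83099, -45886), -1)) = Mul(Rational(-1, 3), Pow(37213, -1)) = Mul(Rational(-1, 3), Rational(1, 37213)) = Rational(-1, 111639) ≈ -8.9574e-6)
Mul(o, Pow(Function('r')(-106, 88), -1)) = Mul(Rational(-1, 111639), Pow(-172, -1)) = Mul(Rational(-1, 111639), Rational(-1, 172)) = Rational(1, 19201908)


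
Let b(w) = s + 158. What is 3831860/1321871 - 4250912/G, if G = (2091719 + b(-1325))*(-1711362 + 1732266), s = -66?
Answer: 20943869391013936/7225217531669553 ≈ 2.8987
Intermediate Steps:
b(w) = 92 (b(w) = -66 + 158 = 92)
G = 43727217144 (G = (2091719 + 92)*(-1711362 + 1732266) = 2091811*20904 = 43727217144)
3831860/1321871 - 4250912/G = 3831860/1321871 - 4250912/43727217144 = 3831860*(1/1321871) - 4250912*1/43727217144 = 3831860/1321871 - 531364/5465902143 = 20943869391013936/7225217531669553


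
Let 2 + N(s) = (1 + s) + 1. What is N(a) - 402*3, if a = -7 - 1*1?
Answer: -1214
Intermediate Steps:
a = -8 (a = -7 - 1 = -8)
N(s) = s (N(s) = -2 + ((1 + s) + 1) = -2 + (2 + s) = s)
N(a) - 402*3 = -8 - 402*3 = -8 - 1206 = -1214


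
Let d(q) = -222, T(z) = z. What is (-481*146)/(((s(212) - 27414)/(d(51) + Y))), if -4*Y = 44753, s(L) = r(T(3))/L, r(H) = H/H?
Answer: -13067292146/447059 ≈ -29229.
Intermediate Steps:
r(H) = 1
s(L) = 1/L
Y = -44753/4 (Y = -1/4*44753 = -44753/4 ≈ -11188.)
(-481*146)/(((s(212) - 27414)/(d(51) + Y))) = (-481*146)/(((1/212 - 27414)/(-222 - 44753/4))) = -70226*(-45641/(4*(1/212 - 27414))) = -70226/((-5811767/212*(-4/45641))) = -70226/5811767/2418973 = -70226*2418973/5811767 = -13067292146/447059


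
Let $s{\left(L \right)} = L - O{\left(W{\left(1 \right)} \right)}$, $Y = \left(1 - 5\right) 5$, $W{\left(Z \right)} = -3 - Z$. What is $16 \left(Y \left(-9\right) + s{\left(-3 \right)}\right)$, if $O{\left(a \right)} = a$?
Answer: $2896$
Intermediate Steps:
$Y = -20$ ($Y = \left(-4\right) 5 = -20$)
$s{\left(L \right)} = 4 + L$ ($s{\left(L \right)} = L - \left(-3 - 1\right) = L - -4 = L + 4 = 4 + L$)
$16 \left(Y \left(-9\right) + s{\left(-3 \right)}\right) = 16 \left(\left(-20\right) \left(-9\right) + \left(4 - 3\right)\right) = 16 \left(180 + 1\right) = 16 \cdot 181 = 2896$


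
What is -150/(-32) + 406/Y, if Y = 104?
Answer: 1787/208 ≈ 8.5913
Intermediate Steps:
-150/(-32) + 406/Y = -150/(-32) + 406/104 = -150*(-1/32) + 406*(1/104) = 75/16 + 203/52 = 1787/208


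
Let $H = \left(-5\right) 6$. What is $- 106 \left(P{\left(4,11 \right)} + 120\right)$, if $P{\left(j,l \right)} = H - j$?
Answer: $-9116$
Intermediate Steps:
$H = -30$
$P{\left(j,l \right)} = -30 - j$
$- 106 \left(P{\left(4,11 \right)} + 120\right) = - 106 \left(\left(-30 - 4\right) + 120\right) = - 106 \left(-34 + 120\right) = \left(-106\right) 86 = -9116$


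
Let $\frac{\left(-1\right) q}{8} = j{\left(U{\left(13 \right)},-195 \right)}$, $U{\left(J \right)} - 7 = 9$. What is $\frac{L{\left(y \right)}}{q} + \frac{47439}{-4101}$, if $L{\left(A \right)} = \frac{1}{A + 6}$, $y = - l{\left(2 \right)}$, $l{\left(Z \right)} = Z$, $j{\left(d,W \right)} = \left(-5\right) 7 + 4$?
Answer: $- \frac{15685129}{1356064} \approx -11.567$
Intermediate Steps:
$U{\left(J \right)} = 16$ ($U{\left(J \right)} = 7 + 9 = 16$)
$j{\left(d,W \right)} = -31$ ($j{\left(d,W \right)} = -35 + 4 = -31$)
$q = 248$ ($q = \left(-8\right) \left(-31\right) = 248$)
$y = -2$ ($y = \left(-1\right) 2 = -2$)
$L{\left(A \right)} = \frac{1}{6 + A}$
$\frac{L{\left(y \right)}}{q} + \frac{47439}{-4101} = \frac{1}{\left(6 - 2\right) 248} + \frac{47439}{-4101} = \frac{1}{4} \cdot \frac{1}{248} + 47439 \left(- \frac{1}{4101}\right) = \frac{1}{4} \cdot \frac{1}{248} - \frac{15813}{1367} = \frac{1}{992} - \frac{15813}{1367} = - \frac{15685129}{1356064}$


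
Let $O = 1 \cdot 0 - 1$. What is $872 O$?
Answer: $-872$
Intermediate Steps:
$O = -1$ ($O = 0 - 1 = -1$)
$872 O = 872 \left(-1\right) = -872$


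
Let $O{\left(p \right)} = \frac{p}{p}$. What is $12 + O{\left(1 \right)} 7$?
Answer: $19$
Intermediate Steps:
$O{\left(p \right)} = 1$
$12 + O{\left(1 \right)} 7 = 12 + 1 \cdot 7 = 12 + 7 = 19$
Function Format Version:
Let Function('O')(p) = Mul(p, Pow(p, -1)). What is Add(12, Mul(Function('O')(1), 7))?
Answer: 19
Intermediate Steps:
Function('O')(p) = 1
Add(12, Mul(Function('O')(1), 7)) = Add(12, Mul(1, 7)) = Add(12, 7) = 19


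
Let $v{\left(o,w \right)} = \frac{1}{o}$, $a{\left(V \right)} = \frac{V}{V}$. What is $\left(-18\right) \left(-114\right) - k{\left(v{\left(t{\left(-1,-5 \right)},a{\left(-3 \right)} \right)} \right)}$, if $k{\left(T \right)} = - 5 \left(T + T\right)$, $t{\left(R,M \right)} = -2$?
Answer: $2047$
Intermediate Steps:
$a{\left(V \right)} = 1$
$k{\left(T \right)} = - 10 T$ ($k{\left(T \right)} = - 5 \cdot 2 T = - 10 T$)
$\left(-18\right) \left(-114\right) - k{\left(v{\left(t{\left(-1,-5 \right)},a{\left(-3 \right)} \right)} \right)} = \left(-18\right) \left(-114\right) - - \frac{10}{-2} = 2052 - \left(-10\right) \left(- \frac{1}{2}\right) = 2052 - 5 = 2047$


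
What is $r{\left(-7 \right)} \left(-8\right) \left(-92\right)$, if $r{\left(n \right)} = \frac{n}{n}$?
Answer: $736$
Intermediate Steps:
$r{\left(n \right)} = 1$
$r{\left(-7 \right)} \left(-8\right) \left(-92\right) = 1 \left(-8\right) \left(-92\right) = \left(-8\right) \left(-92\right) = 736$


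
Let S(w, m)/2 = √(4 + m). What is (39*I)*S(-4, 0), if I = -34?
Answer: -5304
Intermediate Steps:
S(w, m) = 2*√(4 + m)
(39*I)*S(-4, 0) = (39*(-34))*(2*√(4 + 0)) = -2652*√4 = -2652*2 = -1326*4 = -5304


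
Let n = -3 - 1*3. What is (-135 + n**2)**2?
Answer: 9801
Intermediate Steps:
n = -6 (n = -3 - 3 = -6)
(-135 + n**2)**2 = (-135 + (-6)**2)**2 = (-135 + 36)**2 = (-99)**2 = 9801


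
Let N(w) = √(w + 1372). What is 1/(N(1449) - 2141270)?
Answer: -2141270/4585037210079 - √2821/4585037210079 ≈ -4.6702e-7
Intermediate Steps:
N(w) = √(1372 + w)
1/(N(1449) - 2141270) = 1/(√(1372 + 1449) - 2141270) = 1/(√2821 - 2141270) = 1/(-2141270 + √2821)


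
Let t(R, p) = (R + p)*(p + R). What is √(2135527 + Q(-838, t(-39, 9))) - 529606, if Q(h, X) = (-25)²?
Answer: -529606 + 2*√534038 ≈ -5.2814e+5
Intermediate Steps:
t(R, p) = (R + p)² (t(R, p) = (R + p)*(R + p) = (R + p)²)
Q(h, X) = 625
√(2135527 + Q(-838, t(-39, 9))) - 529606 = √(2135527 + 625) - 529606 = √2136152 - 529606 = 2*√534038 - 529606 = -529606 + 2*√534038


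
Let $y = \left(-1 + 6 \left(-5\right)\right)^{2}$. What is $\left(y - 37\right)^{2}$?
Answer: $853776$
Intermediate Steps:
$y = 961$ ($y = \left(-1 - 30\right)^{2} = \left(-31\right)^{2} = 961$)
$\left(y - 37\right)^{2} = \left(961 - 37\right)^{2} = 924^{2} = 853776$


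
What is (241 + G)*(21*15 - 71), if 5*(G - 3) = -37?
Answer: 288652/5 ≈ 57730.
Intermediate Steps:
G = -22/5 (G = 3 + (⅕)*(-37) = 3 - 37/5 = -22/5 ≈ -4.4000)
(241 + G)*(21*15 - 71) = (241 - 22/5)*(21*15 - 71) = 1183*(315 - 71)/5 = (1183/5)*244 = 288652/5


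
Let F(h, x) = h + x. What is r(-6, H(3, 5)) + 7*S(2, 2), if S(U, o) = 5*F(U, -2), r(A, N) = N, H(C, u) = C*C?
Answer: 9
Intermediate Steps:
H(C, u) = C²
S(U, o) = -10 + 5*U (S(U, o) = 5*(U - 2) = 5*(-2 + U) = -10 + 5*U)
r(-6, H(3, 5)) + 7*S(2, 2) = 3² + 7*(-10 + 5*2) = 9 + 7*(-10 + 10) = 9 + 7*0 = 9 + 0 = 9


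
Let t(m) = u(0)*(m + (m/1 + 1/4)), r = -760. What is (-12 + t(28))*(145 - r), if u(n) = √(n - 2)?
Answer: -10860 + 203625*I*√2/4 ≈ -10860.0 + 71992.0*I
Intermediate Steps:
u(n) = √(-2 + n)
t(m) = I*√2*(¼ + 2*m) (t(m) = √(-2 + 0)*(m + (m/1 + 1/4)) = √(-2)*(m + (m*1 + 1*(¼))) = (I*√2)*(m + (m + ¼)) = (I*√2)*(m + (¼ + m)) = (I*√2)*(¼ + 2*m) = I*√2*(¼ + 2*m))
(-12 + t(28))*(145 - r) = (-12 + I*√2*(1 + 8*28)/4)*(145 - 1*(-760)) = (-12 + I*√2*(1 + 224)/4)*(145 + 760) = (-12 + (¼)*I*√2*225)*905 = (-12 + 225*I*√2/4)*905 = -10860 + 203625*I*√2/4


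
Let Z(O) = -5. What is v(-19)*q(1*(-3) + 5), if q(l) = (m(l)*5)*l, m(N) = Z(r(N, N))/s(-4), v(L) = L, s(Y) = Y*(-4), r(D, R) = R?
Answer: 475/8 ≈ 59.375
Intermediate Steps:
s(Y) = -4*Y
m(N) = -5/16 (m(N) = -5/((-4*(-4))) = -5/16)
q(l) = -25*l/16 (q(l) = (-5/16*5)*l = -25*l/16)
v(-19)*q(1*(-3) + 5) = -(-475)*(1*(-3) + 5)/16 = -(-475)*(-3 + 5)/16 = -(-475)*2/16 = -19*(-25/8) = 475/8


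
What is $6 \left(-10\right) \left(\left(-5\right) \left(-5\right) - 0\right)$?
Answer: $-1500$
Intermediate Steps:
$6 \left(-10\right) \left(\left(-5\right) \left(-5\right) - 0\right) = - 60 \left(25 + 0\right) = \left(-60\right) 25 = -1500$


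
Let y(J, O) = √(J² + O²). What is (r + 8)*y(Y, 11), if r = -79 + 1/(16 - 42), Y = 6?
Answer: -1847*√157/26 ≈ -890.11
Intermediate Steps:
r = -2055/26 (r = -79 + 1/(-26) = -79 - 1/26 = -2055/26 ≈ -79.038)
(r + 8)*y(Y, 11) = (-2055/26 + 8)*√(6² + 11²) = -1847*√(36 + 121)/26 = -1847*√157/26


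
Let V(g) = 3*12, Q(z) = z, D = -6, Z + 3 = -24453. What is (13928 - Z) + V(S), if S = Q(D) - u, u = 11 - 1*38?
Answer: 38420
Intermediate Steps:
Z = -24456 (Z = -3 - 24453 = -24456)
u = -27 (u = 11 - 38 = -27)
S = 21 (S = -6 - 1*(-27) = -6 + 27 = 21)
V(g) = 36
(13928 - Z) + V(S) = (13928 - 1*(-24456)) + 36 = (13928 + 24456) + 36 = 38384 + 36 = 38420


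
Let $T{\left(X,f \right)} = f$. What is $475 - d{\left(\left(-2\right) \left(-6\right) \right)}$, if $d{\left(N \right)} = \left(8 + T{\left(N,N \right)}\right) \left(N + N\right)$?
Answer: $-5$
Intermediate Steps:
$d{\left(N \right)} = 2 N \left(8 + N\right)$ ($d{\left(N \right)} = \left(8 + N\right) \left(N + N\right) = \left(8 + N\right) 2 N = 2 N \left(8 + N\right)$)
$475 - d{\left(\left(-2\right) \left(-6\right) \right)} = 475 - 2 \left(\left(-2\right) \left(-6\right)\right) \left(8 - -12\right) = 475 - 2 \cdot 12 \left(8 + 12\right) = 475 - 2 \cdot 12 \cdot 20 = 475 - 480 = -5$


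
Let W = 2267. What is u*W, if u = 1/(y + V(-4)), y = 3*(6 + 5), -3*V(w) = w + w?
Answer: 6801/107 ≈ 63.561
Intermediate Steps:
V(w) = -2*w/3 (V(w) = -(w + w)/3 = -2*w/3)
y = 33 (y = 3*11 = 33)
u = 3/107 (u = 1/(33 - ⅔*(-4)) = 1/(33 + 8/3) = 1/(107/3) = 3/107 ≈ 0.028037)
u*W = (3/107)*2267 = 6801/107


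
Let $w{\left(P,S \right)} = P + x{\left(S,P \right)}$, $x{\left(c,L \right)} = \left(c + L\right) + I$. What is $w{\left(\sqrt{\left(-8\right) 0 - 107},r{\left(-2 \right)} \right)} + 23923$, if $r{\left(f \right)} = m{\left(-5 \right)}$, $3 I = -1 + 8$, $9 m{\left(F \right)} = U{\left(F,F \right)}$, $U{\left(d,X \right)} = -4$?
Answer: $\frac{215324}{9} + 2 i \sqrt{107} \approx 23925.0 + 20.688 i$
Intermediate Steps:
$m{\left(F \right)} = - \frac{4}{9}$ ($m{\left(F \right)} = \frac{1}{9} \left(-4\right) = - \frac{4}{9}$)
$I = \frac{7}{3}$ ($I = \frac{-1 + 8}{3} = \frac{1}{3} \cdot 7 = \frac{7}{3} \approx 2.3333$)
$x{\left(c,L \right)} = \frac{7}{3} + L + c$ ($x{\left(c,L \right)} = \left(c + L\right) + \frac{7}{3} = \left(L + c\right) + \frac{7}{3} = \frac{7}{3} + L + c$)
$r{\left(f \right)} = - \frac{4}{9}$
$w{\left(P,S \right)} = \frac{7}{3} + S + 2 P$ ($w{\left(P,S \right)} = P + \left(\frac{7}{3} + P + S\right) = \frac{7}{3} + S + 2 P$)
$w{\left(\sqrt{\left(-8\right) 0 - 107},r{\left(-2 \right)} \right)} + 23923 = \left(\frac{7}{3} - \frac{4}{9} + 2 \sqrt{\left(-8\right) 0 - 107}\right) + 23923 = \left(\frac{7}{3} - \frac{4}{9} + 2 \sqrt{0 - 107}\right) + 23923 = \left(\frac{7}{3} - \frac{4}{9} + 2 \sqrt{-107}\right) + 23923 = \left(\frac{7}{3} - \frac{4}{9} + 2 i \sqrt{107}\right) + 23923 = \left(\frac{17}{9} + 2 i \sqrt{107}\right) + 23923 = \frac{215324}{9} + 2 i \sqrt{107}$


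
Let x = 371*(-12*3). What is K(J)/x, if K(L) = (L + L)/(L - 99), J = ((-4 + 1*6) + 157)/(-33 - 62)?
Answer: -1/401688 ≈ -2.4895e-6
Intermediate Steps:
J = -159/95 (J = ((-4 + 6) + 157)/(-95) = (2 + 157)*(-1/95) = 159*(-1/95) = -159/95 ≈ -1.6737)
x = -13356 (x = 371*(-36) = -13356)
K(L) = 2*L/(-99 + L) (K(L) = (2*L)/(-99 + L) = 2*L/(-99 + L))
K(J)/x = (2*(-159/95)/(-99 - 159/95))/(-13356) = (2*(-159/95)/(-9564/95))*(-1/13356) = (2*(-159/95)*(-95/9564))*(-1/13356) = (53/1594)*(-1/13356) = -1/401688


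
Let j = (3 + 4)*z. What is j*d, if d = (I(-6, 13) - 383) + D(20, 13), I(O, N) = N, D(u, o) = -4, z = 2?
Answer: -5236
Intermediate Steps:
d = -374 (d = (13 - 383) - 4 = -370 - 4 = -374)
j = 14 (j = (3 + 4)*2 = 7*2 = 14)
j*d = 14*(-374) = -5236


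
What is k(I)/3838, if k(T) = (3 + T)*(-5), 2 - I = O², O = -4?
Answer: 55/3838 ≈ 0.014330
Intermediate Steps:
I = -14 (I = 2 - 1*(-4)² = 2 - 1*16 = 2 - 16 = -14)
k(T) = -15 - 5*T
k(I)/3838 = (-15 - 5*(-14))/3838 = (-15 + 70)*(1/3838) = 55*(1/3838) = 55/3838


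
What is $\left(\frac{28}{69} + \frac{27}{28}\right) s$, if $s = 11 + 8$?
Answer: $\frac{50293}{1932} \approx 26.032$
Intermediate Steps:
$s = 19$
$\left(\frac{28}{69} + \frac{27}{28}\right) s = \left(\frac{28}{69} + \frac{27}{28}\right) 19 = \frac{2647}{1932} \cdot 19 = \frac{50293}{1932}$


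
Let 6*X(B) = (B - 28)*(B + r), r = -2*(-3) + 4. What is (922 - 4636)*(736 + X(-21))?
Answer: -3067145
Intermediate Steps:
r = 10 (r = 6 + 4 = 10)
X(B) = (-28 + B)*(10 + B)/6 (X(B) = ((B - 28)*(B + 10))/6 = ((-28 + B)*(10 + B))/6 = (-28 + B)*(10 + B)/6)
(922 - 4636)*(736 + X(-21)) = (922 - 4636)*(736 + (-140/3 - 3*(-21) + (⅙)*(-21)²)) = -3714*(736 + (-140/3 + 63 + (⅙)*441)) = -3714*(736 + (-140/3 + 63 + 147/2)) = -3714*(736 + 539/6) = -3714*4955/6 = -3067145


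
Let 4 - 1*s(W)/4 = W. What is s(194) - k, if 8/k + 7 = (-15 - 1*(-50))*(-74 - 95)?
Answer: -2250356/2961 ≈ -760.00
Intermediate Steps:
s(W) = 16 - 4*W
k = -4/2961 (k = 8/(-7 + (-15 - 1*(-50))*(-74 - 95)) = 8/(-7 + (-15 + 50)*(-169)) = 8/(-7 + 35*(-169)) = 8/(-7 - 5915) = 8/(-5922) = 8*(-1/5922) = -4/2961 ≈ -0.0013509)
s(194) - k = (16 - 4*194) - 1*(-4/2961) = (16 - 776) + 4/2961 = -760 + 4/2961 = -2250356/2961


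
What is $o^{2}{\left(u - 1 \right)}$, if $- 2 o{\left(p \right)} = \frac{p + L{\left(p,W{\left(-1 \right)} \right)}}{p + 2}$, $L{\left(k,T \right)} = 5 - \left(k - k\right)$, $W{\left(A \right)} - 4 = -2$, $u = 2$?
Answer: $1$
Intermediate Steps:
$W{\left(A \right)} = 2$ ($W{\left(A \right)} = 4 - 2 = 2$)
$L{\left(k,T \right)} = 5$ ($L{\left(k,T \right)} = 5 - 0 = 5 + 0 = 5$)
$o{\left(p \right)} = - \frac{5 + p}{2 \left(2 + p\right)}$ ($o{\left(p \right)} = - \frac{\left(p + 5\right) \frac{1}{p + 2}}{2} = - \frac{\left(5 + p\right) \frac{1}{2 + p}}{2} = - \frac{\frac{1}{2 + p} \left(5 + p\right)}{2} = - \frac{5 + p}{2 \left(2 + p\right)}$)
$o^{2}{\left(u - 1 \right)} = \left(\frac{-5 - \left(2 - 1\right)}{2 \left(2 + \left(2 - 1\right)\right)}\right)^{2} = \left(\frac{-5 - 1}{2 \left(2 + 1\right)}\right)^{2} = \left(\frac{-5 - 1}{2 \cdot 3}\right)^{2} = \left(\frac{1}{2} \cdot \frac{1}{3} \left(-6\right)\right)^{2} = \left(-1\right)^{2} = 1$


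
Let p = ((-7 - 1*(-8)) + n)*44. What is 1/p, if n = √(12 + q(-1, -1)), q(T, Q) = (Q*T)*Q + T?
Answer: -1/396 + √10/396 ≈ 0.0054603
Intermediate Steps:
q(T, Q) = T + T*Q² (q(T, Q) = T*Q² + T = T + T*Q²)
n = √10 (n = √(12 - (1 + (-1)²)) = √(12 - (1 + 1)) = √(12 - 1*2) = √(12 - 2) = √10 ≈ 3.1623)
p = 44 + 44*√10 (p = ((-7 - 1*(-8)) + √10)*44 = ((-7 + 8) + √10)*44 = (1 + √10)*44 = 44 + 44*√10 ≈ 183.14)
1/p = 1/(44 + 44*√10)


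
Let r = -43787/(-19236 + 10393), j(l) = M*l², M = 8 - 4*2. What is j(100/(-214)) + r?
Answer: 43787/8843 ≈ 4.9516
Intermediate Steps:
M = 0 (M = 8 - 8 = 0)
j(l) = 0 (j(l) = 0*l² = 0)
r = 43787/8843 (r = -43787/(-8843) = -43787*(-1/8843) = 43787/8843 ≈ 4.9516)
j(100/(-214)) + r = 0 + 43787/8843 = 43787/8843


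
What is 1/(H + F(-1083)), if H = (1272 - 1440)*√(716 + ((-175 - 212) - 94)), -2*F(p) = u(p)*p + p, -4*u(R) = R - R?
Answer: -722/8452557 - 224*√235/8452557 ≈ -0.00049167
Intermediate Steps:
u(R) = 0 (u(R) = -(R - R)/4 = -¼*0 = 0)
F(p) = -p/2 (F(p) = -(0*p + p)/2 = -(0 + p)/2 = -p/2)
H = -168*√235 (H = -168*√(716 + (-387 - 94)) = -168*√(716 - 481) = -168*√235 ≈ -2575.4)
1/(H + F(-1083)) = 1/(-168*√235 - ½*(-1083)) = 1/(-168*√235 + 1083/2) = 1/(1083/2 - 168*√235)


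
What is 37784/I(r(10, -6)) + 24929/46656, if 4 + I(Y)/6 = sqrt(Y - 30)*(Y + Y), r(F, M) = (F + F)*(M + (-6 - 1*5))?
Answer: 266492369833/498892654656 + 802910*I*sqrt(370)/32079003 ≈ 0.53417 + 0.48145*I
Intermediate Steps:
r(F, M) = 2*F*(-11 + M) (r(F, M) = (2*F)*(M + (-6 - 5)) = (2*F)*(M - 11) = (2*F)*(-11 + M) = 2*F*(-11 + M))
I(Y) = -24 + 12*Y*sqrt(-30 + Y) (I(Y) = -24 + 6*(sqrt(Y - 30)*(Y + Y)) = -24 + 6*(sqrt(-30 + Y)*(2*Y)) = -24 + 6*(2*Y*sqrt(-30 + Y)) = -24 + 12*Y*sqrt(-30 + Y))
37784/I(r(10, -6)) + 24929/46656 = 37784/(-24 + 12*(2*10*(-11 - 6))*sqrt(-30 + 2*10*(-11 - 6))) + 24929/46656 = 37784/(-24 + 12*(2*10*(-17))*sqrt(-30 + 2*10*(-17))) + 24929*(1/46656) = 37784/(-24 + 12*(-340)*sqrt(-30 - 340)) + 24929/46656 = 37784/(-24 + 12*(-340)*sqrt(-370)) + 24929/46656 = 37784/(-24 + 12*(-340)*(I*sqrt(370))) + 24929/46656 = 37784/(-24 - 4080*I*sqrt(370)) + 24929/46656 = 24929/46656 + 37784/(-24 - 4080*I*sqrt(370))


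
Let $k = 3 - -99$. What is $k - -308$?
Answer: $410$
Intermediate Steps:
$k = 102$ ($k = 3 + 99 = 102$)
$k - -308 = 102 - -308 = 102 + 308 = 410$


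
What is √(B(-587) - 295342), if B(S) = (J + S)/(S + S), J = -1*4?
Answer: I*√407062096558/1174 ≈ 543.45*I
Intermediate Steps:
J = -4
B(S) = (-4 + S)/(2*S) (B(S) = (-4 + S)/(S + S) = (-4 + S)/((2*S)) = (-4 + S)*(1/(2*S)) = (-4 + S)/(2*S))
√(B(-587) - 295342) = √((½)*(-4 - 587)/(-587) - 295342) = √((½)*(-1/587)*(-591) - 295342) = √(591/1174 - 295342) = √(-346730917/1174) = I*√407062096558/1174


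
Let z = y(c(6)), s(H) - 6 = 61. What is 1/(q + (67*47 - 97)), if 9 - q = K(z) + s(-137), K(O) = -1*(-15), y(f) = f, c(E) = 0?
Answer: 1/2979 ≈ 0.00033568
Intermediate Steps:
s(H) = 67 (s(H) = 6 + 61 = 67)
z = 0
K(O) = 15
q = -73 (q = 9 - (15 + 67) = 9 - 1*82 = 9 - 82 = -73)
1/(q + (67*47 - 97)) = 1/(-73 + (67*47 - 97)) = 1/(-73 + (3149 - 97)) = 1/(-73 + 3052) = 1/2979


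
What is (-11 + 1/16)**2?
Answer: 30625/256 ≈ 119.63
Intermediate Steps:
(-11 + 1/16)**2 = (-175/16)**2 = 30625/256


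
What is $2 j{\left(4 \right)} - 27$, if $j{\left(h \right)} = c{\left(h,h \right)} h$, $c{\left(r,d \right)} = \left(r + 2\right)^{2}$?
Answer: $261$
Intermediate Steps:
$c{\left(r,d \right)} = \left(2 + r\right)^{2}$
$j{\left(h \right)} = h \left(2 + h\right)^{2}$ ($j{\left(h \right)} = \left(2 + h\right)^{2} h = h \left(2 + h\right)^{2}$)
$2 j{\left(4 \right)} - 27 = 2 \cdot 4 \left(2 + 4\right)^{2} - 27 = 2 \cdot 4 \cdot 6^{2} - 27 = 2 \cdot 4 \cdot 36 - 27 = 2 \cdot 144 - 27 = 288 - 27 = 261$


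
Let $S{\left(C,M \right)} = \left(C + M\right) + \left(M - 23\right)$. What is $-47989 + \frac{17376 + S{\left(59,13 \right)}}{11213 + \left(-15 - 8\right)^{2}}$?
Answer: $- \frac{281734700}{5871} \approx -47988.0$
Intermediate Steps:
$S{\left(C,M \right)} = -23 + C + 2 M$ ($S{\left(C,M \right)} = \left(C + M\right) + \left(-23 + M\right) = -23 + C + 2 M$)
$-47989 + \frac{17376 + S{\left(59,13 \right)}}{11213 + \left(-15 - 8\right)^{2}} = -47989 + \frac{17376 + \left(-23 + 59 + 2 \cdot 13\right)}{11213 + \left(-15 - 8\right)^{2}} = -47989 + \frac{17376 + \left(-23 + 59 + 26\right)}{11213 + \left(-23\right)^{2}} = -47989 + \frac{17376 + 62}{11213 + 529} = -47989 + \frac{17438}{11742} = -47989 + 17438 \cdot \frac{1}{11742} = -47989 + \frac{8719}{5871} = - \frac{281734700}{5871}$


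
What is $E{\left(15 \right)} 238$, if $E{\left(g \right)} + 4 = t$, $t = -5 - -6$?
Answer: $-714$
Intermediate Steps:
$t = 1$ ($t = -5 + 6 = 1$)
$E{\left(g \right)} = -3$ ($E{\left(g \right)} = -4 + 1 = -3$)
$E{\left(15 \right)} 238 = \left(-3\right) 238 = -714$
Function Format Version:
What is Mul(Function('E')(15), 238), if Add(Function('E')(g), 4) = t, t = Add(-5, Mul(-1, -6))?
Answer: -714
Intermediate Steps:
t = 1 (t = Add(-5, 6) = 1)
Function('E')(g) = -3 (Function('E')(g) = Add(-4, 1) = -3)
Mul(Function('E')(15), 238) = Mul(-3, 238) = -714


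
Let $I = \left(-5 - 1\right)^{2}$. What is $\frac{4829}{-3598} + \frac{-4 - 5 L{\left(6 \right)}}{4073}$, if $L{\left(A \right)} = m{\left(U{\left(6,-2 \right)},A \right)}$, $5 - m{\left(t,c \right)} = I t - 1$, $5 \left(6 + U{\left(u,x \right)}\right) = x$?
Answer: $- \frac{23935745}{14654654} \approx -1.6333$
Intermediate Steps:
$U{\left(u,x \right)} = -6 + \frac{x}{5}$
$I = 36$ ($I = \left(-6\right)^{2} = 36$)
$m{\left(t,c \right)} = 6 - 36 t$ ($m{\left(t,c \right)} = 5 - \left(36 t - 1\right) = 5 - \left(-1 + 36 t\right) = 6 - 36 t$)
$L{\left(A \right)} = \frac{1182}{5}$ ($L{\left(A \right)} = 6 - 36 \left(-6 + \frac{1}{5} \left(-2\right)\right) = 6 - 36 \left(-6 - \frac{2}{5}\right) = 6 - - \frac{1152}{5} = 6 + \frac{1152}{5} = \frac{1182}{5}$)
$\frac{4829}{-3598} + \frac{-4 - 5 L{\left(6 \right)}}{4073} = \frac{4829}{-3598} + \frac{-4 - 1182}{4073} = 4829 \left(- \frac{1}{3598}\right) + \left(-4 - 1182\right) \frac{1}{4073} = - \frac{4829}{3598} - \frac{1186}{4073} = - \frac{23935745}{14654654}$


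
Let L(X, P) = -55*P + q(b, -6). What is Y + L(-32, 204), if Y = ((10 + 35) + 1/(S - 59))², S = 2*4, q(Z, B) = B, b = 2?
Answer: -23936390/2601 ≈ -9202.8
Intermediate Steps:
S = 8
L(X, P) = -6 - 55*P (L(X, P) = -55*P - 6 = -6 - 55*P)
Y = 5262436/2601 (Y = ((10 + 35) + 1/(8 - 59))² = (45 + 1/(-51))² = (45 - 1/51)² = (2294/51)² = 5262436/2601 ≈ 2023.2)
Y + L(-32, 204) = 5262436/2601 + (-6 - 55*204) = 5262436/2601 + (-6 - 11220) = 5262436/2601 - 11226 = -23936390/2601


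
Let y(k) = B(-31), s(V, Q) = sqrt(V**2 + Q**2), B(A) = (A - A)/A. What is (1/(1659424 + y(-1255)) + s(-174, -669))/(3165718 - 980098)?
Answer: 1/3626870282880 + sqrt(53093)/728540 ≈ 0.00031628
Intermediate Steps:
B(A) = 0 (B(A) = 0/A = 0)
s(V, Q) = sqrt(Q**2 + V**2)
y(k) = 0
(1/(1659424 + y(-1255)) + s(-174, -669))/(3165718 - 980098) = (1/(1659424 + 0) + sqrt((-669)**2 + (-174)**2))/(3165718 - 980098) = (1/1659424 + sqrt(447561 + 30276))/2185620 = (1/1659424 + sqrt(477837))*(1/2185620) = (1/1659424 + 3*sqrt(53093))*(1/2185620) = 1/3626870282880 + sqrt(53093)/728540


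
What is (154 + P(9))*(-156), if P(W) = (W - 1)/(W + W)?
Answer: -72280/3 ≈ -24093.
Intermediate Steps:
P(W) = (-1 + W)/(2*W) (P(W) = (-1 + W)/((2*W)) = (-1 + W)*(1/(2*W)) = (-1 + W)/(2*W))
(154 + P(9))*(-156) = (154 + (½)*(-1 + 9)/9)*(-156) = (154 + (½)*(⅑)*8)*(-156) = (154 + 4/9)*(-156) = (1390/9)*(-156) = -72280/3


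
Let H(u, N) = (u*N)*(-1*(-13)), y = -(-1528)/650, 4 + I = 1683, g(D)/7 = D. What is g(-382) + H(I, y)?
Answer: 1215906/25 ≈ 48636.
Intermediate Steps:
g(D) = 7*D
I = 1679 (I = -4 + 1683 = 1679)
y = 764/325 (y = -(-1528)/650 = -1*(-764/325) = 764/325 ≈ 2.3508)
H(u, N) = 13*N*u (H(u, N) = (N*u)*13 = 13*N*u)
g(-382) + H(I, y) = 7*(-382) + 13*(764/325)*1679 = -2674 + 1282756/25 = 1215906/25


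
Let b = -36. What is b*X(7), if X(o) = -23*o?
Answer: 5796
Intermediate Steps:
b*X(7) = -(-828)*7 = -36*(-161) = 5796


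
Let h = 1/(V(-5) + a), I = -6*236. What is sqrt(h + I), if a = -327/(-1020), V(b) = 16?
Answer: 2*I*sqrt(10899684289)/5549 ≈ 37.629*I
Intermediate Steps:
a = 109/340 (a = -327*(-1/1020) = 109/340 ≈ 0.32059)
I = -1416
h = 340/5549 (h = 1/(16 + 109/340) = 1/(5549/340) = 340/5549 ≈ 0.061272)
sqrt(h + I) = sqrt(340/5549 - 1416) = sqrt(-7857044/5549) = 2*I*sqrt(10899684289)/5549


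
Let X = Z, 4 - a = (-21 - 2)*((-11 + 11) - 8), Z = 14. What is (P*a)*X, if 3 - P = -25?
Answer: -70560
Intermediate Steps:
P = 28 (P = 3 - 1*(-25) = 3 + 25 = 28)
a = -180 (a = 4 - (-21 - 2)*((-11 + 11) - 8) = 4 - (-23)*(0 - 8) = 4 - (-23)*(-8) = 4 - 1*184 = 4 - 184 = -180)
X = 14
(P*a)*X = (28*(-180))*14 = -5040*14 = -70560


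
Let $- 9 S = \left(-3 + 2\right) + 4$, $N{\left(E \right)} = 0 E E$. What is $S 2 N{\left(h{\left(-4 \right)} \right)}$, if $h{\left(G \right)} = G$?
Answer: $0$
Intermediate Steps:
$N{\left(E \right)} = 0$ ($N{\left(E \right)} = 0 E = 0$)
$S = - \frac{1}{3}$ ($S = - \frac{\left(-3 + 2\right) + 4}{9} = - \frac{-1 + 4}{9} = \left(- \frac{1}{9}\right) 3 = - \frac{1}{3} \approx -0.33333$)
$S 2 N{\left(h{\left(-4 \right)} \right)} = \left(- \frac{1}{3}\right) 2 \cdot 0 = \left(- \frac{2}{3}\right) 0 = 0$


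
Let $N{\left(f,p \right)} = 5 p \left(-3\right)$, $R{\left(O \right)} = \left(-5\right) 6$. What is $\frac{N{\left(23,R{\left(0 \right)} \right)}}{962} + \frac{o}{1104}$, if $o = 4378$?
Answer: $\frac{1177109}{265512} \approx 4.4334$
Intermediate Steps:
$R{\left(O \right)} = -30$
$N{\left(f,p \right)} = - 15 p$
$\frac{N{\left(23,R{\left(0 \right)} \right)}}{962} + \frac{o}{1104} = \frac{\left(-15\right) \left(-30\right)}{962} + \frac{4378}{1104} = 450 \cdot \frac{1}{962} + 4378 \cdot \frac{1}{1104} = \frac{225}{481} + \frac{2189}{552} = \frac{1177109}{265512}$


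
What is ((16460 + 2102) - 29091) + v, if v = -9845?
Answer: -20374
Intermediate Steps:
((16460 + 2102) - 29091) + v = ((16460 + 2102) - 29091) - 9845 = (18562 - 29091) - 9845 = -10529 - 9845 = -20374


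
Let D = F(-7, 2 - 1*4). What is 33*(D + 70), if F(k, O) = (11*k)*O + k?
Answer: 7161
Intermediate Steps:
F(k, O) = k + 11*O*k (F(k, O) = 11*O*k + k = k + 11*O*k)
D = 147 (D = -7*(1 + 11*(2 - 1*4)) = -7*(1 + 11*(2 - 4)) = -7*(1 + 11*(-2)) = -7*(1 - 22) = -7*(-21) = 147)
33*(D + 70) = 33*(147 + 70) = 33*217 = 7161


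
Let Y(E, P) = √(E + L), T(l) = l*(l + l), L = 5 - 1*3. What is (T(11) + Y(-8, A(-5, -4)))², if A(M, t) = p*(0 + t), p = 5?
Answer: (242 + I*√6)² ≈ 58558.0 + 1185.6*I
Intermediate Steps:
L = 2 (L = 5 - 3 = 2)
A(M, t) = 5*t (A(M, t) = 5*(0 + t) = 5*t)
T(l) = 2*l² (T(l) = l*(2*l) = 2*l²)
Y(E, P) = √(2 + E) (Y(E, P) = √(E + 2) = √(2 + E))
(T(11) + Y(-8, A(-5, -4)))² = (2*11² + √(2 - 8))² = (2*121 + √(-6))² = (242 + I*√6)²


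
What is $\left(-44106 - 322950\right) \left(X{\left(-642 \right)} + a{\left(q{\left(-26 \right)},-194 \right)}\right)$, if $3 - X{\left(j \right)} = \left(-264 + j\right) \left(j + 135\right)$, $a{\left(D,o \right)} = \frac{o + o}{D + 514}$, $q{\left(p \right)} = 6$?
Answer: $\frac{10959221641176}{65} \approx 1.686 \cdot 10^{11}$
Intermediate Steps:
$a{\left(D,o \right)} = \frac{2 o}{514 + D}$
$X{\left(j \right)} = 3 - \left(-264 + j\right) \left(135 + j\right)$ ($X{\left(j \right)} = 3 - \left(-264 + j\right) \left(j + 135\right) = 3 - \left(-264 + j\right) \left(135 + j\right)$)
$\left(-44106 - 322950\right) \left(X{\left(-642 \right)} + a{\left(q{\left(-26 \right)},-194 \right)}\right) = \left(-44106 - 322950\right) \left(\left(35643 - \left(-642\right)^{2} + 129 \left(-642\right)\right) + 2 \left(-194\right) \frac{1}{514 + 6}\right) = - 367056 \left(\left(35643 - 412164 - 82818\right) + 2 \left(-194\right) \frac{1}{520}\right) = - 367056 \left(-459339 - \frac{97}{130}\right) = \left(-367056\right) \left(- \frac{59714167}{130}\right) = \frac{10959221641176}{65}$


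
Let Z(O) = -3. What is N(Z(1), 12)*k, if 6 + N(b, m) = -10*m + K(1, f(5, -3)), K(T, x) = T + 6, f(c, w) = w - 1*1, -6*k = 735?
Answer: 29155/2 ≈ 14578.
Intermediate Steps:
k = -245/2 (k = -1/6*735 = -245/2 ≈ -122.50)
f(c, w) = -1 + w (f(c, w) = w - 1 = -1 + w)
K(T, x) = 6 + T
N(b, m) = 1 - 10*m (N(b, m) = -6 + (-10*m + (6 + 1)) = -6 + (-10*m + 7) = -6 + (7 - 10*m) = 1 - 10*m)
N(Z(1), 12)*k = (1 - 10*12)*(-245/2) = (1 - 120)*(-245/2) = -119*(-245/2) = 29155/2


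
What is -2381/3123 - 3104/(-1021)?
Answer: 7262791/3188583 ≈ 2.2777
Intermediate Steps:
-2381/3123 - 3104/(-1021) = -2381*1/3123 - 3104*(-1/1021) = -2381/3123 + 3104/1021 = 7262791/3188583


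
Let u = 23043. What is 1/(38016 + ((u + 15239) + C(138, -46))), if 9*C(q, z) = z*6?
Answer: 3/228802 ≈ 1.3112e-5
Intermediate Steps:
C(q, z) = 2*z/3 (C(q, z) = (z*6)/9 = (6*z)/9 = 2*z/3)
1/(38016 + ((u + 15239) + C(138, -46))) = 1/(38016 + ((23043 + 15239) + (⅔)*(-46))) = 1/(38016 + (38282 - 92/3)) = 1/(38016 + 114754/3) = 1/(228802/3) = 3/228802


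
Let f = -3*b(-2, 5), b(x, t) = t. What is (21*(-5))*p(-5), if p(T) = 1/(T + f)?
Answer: 21/4 ≈ 5.2500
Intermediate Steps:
f = -15 (f = -3*5 = -15)
p(T) = 1/(-15 + T) (p(T) = 1/(T - 15) = 1/(-15 + T))
(21*(-5))*p(-5) = (21*(-5))/(-15 - 5) = -105/(-20) = -105*(-1/20) = 21/4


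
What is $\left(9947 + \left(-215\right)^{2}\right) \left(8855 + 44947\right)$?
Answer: $3022165944$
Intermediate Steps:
$\left(9947 + \left(-215\right)^{2}\right) \left(8855 + 44947\right) = \left(9947 + 46225\right) 53802 = 56172 \cdot 53802 = 3022165944$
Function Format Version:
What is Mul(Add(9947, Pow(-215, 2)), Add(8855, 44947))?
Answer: 3022165944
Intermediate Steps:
Mul(Add(9947, Pow(-215, 2)), Add(8855, 44947)) = Mul(Add(9947, 46225), 53802) = Mul(56172, 53802) = 3022165944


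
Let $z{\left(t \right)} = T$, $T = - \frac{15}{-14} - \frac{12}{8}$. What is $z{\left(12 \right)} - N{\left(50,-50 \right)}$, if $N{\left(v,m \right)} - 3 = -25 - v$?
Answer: $\frac{501}{7} \approx 71.571$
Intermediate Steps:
$T = - \frac{3}{7}$ ($T = \left(-15\right) \left(- \frac{1}{14}\right) - \frac{3}{2} = \frac{15}{14} - \frac{3}{2} = - \frac{3}{7} \approx -0.42857$)
$z{\left(t \right)} = - \frac{3}{7}$
$N{\left(v,m \right)} = -22 - v$ ($N{\left(v,m \right)} = 3 - \left(25 + v\right) = -22 - v$)
$z{\left(12 \right)} - N{\left(50,-50 \right)} = - \frac{3}{7} - \left(-22 - 50\right) = - \frac{3}{7} - -72 = - \frac{3}{7} + 72 = \frac{501}{7}$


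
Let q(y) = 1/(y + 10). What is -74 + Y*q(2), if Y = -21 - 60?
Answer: -323/4 ≈ -80.750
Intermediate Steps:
Y = -81
q(y) = 1/(10 + y)
-74 + Y*q(2) = -74 - 81/(10 + 2) = -74 - 81/12 = -74 - 81*1/12 = -74 - 27/4 = -323/4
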